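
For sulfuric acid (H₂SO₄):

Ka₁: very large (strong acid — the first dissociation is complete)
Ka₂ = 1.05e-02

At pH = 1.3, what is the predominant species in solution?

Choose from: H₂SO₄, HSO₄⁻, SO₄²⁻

The first dissociation is complete, so H₂SO₄ itself is never the predominant species in water; pKa₂ = -log(1.05e-02) = 1.98. For a polyprotic acid the predominant species crosses at each pKa: below pKa_n the protonated form dominates, above it the deprotonated form does. At pH = 1.3, the predominant species is HSO₄⁻.

HSO₄⁻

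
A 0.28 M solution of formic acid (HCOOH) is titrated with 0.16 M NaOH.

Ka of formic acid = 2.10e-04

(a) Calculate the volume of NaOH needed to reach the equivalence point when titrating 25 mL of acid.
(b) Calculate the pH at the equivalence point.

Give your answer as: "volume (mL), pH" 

moles acid = 0.28 × 25/1000 = 0.007 mol; V_base = moles/0.16 × 1000 = 43.8 mL. At equivalence only the conjugate base is present: [A⁻] = 0.007/0.069 = 1.0182e-01 M. Kb = Kw/Ka = 4.76e-11; [OH⁻] = √(Kb × [A⁻]) = 2.2019e-06; pOH = 5.66; pH = 14 - pOH = 8.34.

V = 43.8 mL, pH = 8.34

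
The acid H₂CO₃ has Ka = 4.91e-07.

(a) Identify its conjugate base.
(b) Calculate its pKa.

(a) The conjugate base is formed by removing one H⁺ from H₂CO₃, giving HCO₃⁻. (b) pKa = -log(Ka) = -log(4.91e-07) = 6.31.

Conjugate base: HCO₃⁻; pK_a = 6.31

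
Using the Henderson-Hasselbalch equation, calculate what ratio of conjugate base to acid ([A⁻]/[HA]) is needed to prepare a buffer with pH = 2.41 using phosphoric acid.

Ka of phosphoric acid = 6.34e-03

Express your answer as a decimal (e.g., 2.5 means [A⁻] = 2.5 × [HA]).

pKa = -log(6.34e-03) = 2.1979. pH = pKa + log([A⁻]/[HA]), so log([A⁻]/[HA]) = pH − pKa = 2.41 − 2.1979 = 0.2121. [A⁻]/[HA] = 10^(0.2121) = 1.63

[A⁻]/[HA] = 1.63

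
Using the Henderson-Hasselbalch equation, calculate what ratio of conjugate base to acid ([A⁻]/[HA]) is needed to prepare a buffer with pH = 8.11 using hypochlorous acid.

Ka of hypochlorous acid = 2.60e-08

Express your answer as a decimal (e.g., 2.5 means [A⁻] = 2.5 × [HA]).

pKa = -log(2.60e-08) = 7.5850. pH = pKa + log([A⁻]/[HA]), so log([A⁻]/[HA]) = pH − pKa = 8.11 − 7.5850 = 0.5250. [A⁻]/[HA] = 10^(0.5250) = 3.35

[A⁻]/[HA] = 3.35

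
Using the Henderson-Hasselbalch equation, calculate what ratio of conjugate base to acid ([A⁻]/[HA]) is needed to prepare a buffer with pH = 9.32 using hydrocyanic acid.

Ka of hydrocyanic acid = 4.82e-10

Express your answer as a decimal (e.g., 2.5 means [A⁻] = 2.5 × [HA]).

pKa = -log(4.82e-10) = 9.3170. pH = pKa + log([A⁻]/[HA]), so log([A⁻]/[HA]) = pH − pKa = 9.32 − 9.3170 = 0.0030. [A⁻]/[HA] = 10^(0.0030) = 1.01

[A⁻]/[HA] = 1.01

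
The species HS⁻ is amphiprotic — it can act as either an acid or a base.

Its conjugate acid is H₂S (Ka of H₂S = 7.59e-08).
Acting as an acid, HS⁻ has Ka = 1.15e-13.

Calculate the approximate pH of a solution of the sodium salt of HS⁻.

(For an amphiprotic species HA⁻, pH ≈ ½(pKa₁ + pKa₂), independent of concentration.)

pKa₁ = -log(7.59e-08) = 7.12; pKa₂ = -log(1.15e-13) = 12.94. For an amphiprotic species, pH ≈ ½(pKa₁ + pKa₂) = ½(7.12 + 12.94) = 10.03.

pH = 10.03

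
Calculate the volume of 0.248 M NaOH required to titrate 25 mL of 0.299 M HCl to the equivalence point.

At equivalence: moles acid = moles base. moles HCl = 0.299 × 25/1000 = 0.007475 mol. V_base = moles / 0.248 × 1000 = 30.1 mL.

V_{base} = 30.1 mL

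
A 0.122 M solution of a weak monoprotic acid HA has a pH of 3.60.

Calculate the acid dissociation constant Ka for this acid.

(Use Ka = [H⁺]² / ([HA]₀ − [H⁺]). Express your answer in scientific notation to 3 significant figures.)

[H⁺] = 10^(−pH) = 10^(−3.60) = 2.512e-04 M. For HA ⇌ H⁺ + A⁻, Ka = [H⁺][A⁻]/[HA] = [H⁺]² / ([HA]₀ − [H⁺]) = (2.512e-04)² / (0.122 − 2.512e-04) = 5.18e-07.

K_a = 5.18e-07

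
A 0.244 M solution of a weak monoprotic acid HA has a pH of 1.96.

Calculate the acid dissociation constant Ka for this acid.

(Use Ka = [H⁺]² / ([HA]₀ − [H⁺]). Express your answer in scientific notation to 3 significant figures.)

[H⁺] = 10^(−pH) = 10^(−1.96) = 1.096e-02 M. For HA ⇌ H⁺ + A⁻, Ka = [H⁺][A⁻]/[HA] = [H⁺]² / ([HA]₀ − [H⁺]) = (1.096e-02)² / (0.244 − 1.096e-02) = 5.16e-04.

K_a = 5.16e-04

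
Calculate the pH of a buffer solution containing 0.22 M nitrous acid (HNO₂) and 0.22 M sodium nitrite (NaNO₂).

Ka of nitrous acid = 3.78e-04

pKa = -log(3.78e-04) = 3.42. pH = pKa + log([A⁻]/[HA]) = 3.42 + log(0.22/0.22)

pH = 3.42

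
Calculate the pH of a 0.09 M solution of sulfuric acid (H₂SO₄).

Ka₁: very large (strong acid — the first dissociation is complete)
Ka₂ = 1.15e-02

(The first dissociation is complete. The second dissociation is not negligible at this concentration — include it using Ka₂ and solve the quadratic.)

First dissociation is complete: [H⁺]₀ = [HSO₄⁻]₀ = C = 0.09 M. Second dissociation HSO₄⁻ ⇌ H⁺ + SO₄²⁻: let x = [SO₄²⁻]. Ka₂ = (C + x)·x / (C − x) = 1.15e-02 → x² + (C + Ka₂)·x − Ka₂·C = 0 → x² + 0.10150·x − 1.035e-03 = 0. x = (−0.10150 + √(0.10150² + 4 × 1.035e-03)) / 2 = 9.3380e-03 M. [H⁺] = C + x = 0.09 + 9.3380e-03 = 9.9338e-02 M. pH = -log(9.9338e-02) = 1.00.

pH = 1.00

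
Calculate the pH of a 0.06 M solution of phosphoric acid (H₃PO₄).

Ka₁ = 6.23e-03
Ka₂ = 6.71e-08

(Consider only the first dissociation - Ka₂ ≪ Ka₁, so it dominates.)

First dissociation dominates. From Ka₁ = [H⁺][HA⁻]/[H₂A], x² + Ka₁·x − Ka₁·C = 0 with C = 0.06 M and Ka₁ = 6.23e-03. Solving: [H⁺] = (−Ka₁ + √(Ka₁² + 4·Ka₁·C)) / 2 = 1.6468e-02 M. pH = -log(1.6468e-02) = 1.78.

pH = 1.78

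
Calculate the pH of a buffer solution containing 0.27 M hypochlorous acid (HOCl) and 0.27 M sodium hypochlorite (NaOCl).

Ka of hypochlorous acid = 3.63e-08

pKa = -log(3.63e-08) = 7.44. pH = pKa + log([A⁻]/[HA]) = 7.44 + log(0.27/0.27)

pH = 7.44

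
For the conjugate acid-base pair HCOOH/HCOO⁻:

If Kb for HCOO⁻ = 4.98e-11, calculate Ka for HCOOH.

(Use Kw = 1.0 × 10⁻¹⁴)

For a conjugate pair Ka × Kb = Kw, so Ka = Kw/Kb = 1.0 × 10⁻¹⁴ / 4.98e-11 = 2.01e-04.

K_a = 2.01e-04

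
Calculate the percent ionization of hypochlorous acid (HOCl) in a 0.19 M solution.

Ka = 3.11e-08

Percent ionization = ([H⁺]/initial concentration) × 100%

Using Ka equilibrium: x² + Ka×x - Ka×C = 0. Solving: [H⁺] = 7.6854e-05. Percent = (7.6854e-05/0.19) × 100

Percent ionization = 0.0404%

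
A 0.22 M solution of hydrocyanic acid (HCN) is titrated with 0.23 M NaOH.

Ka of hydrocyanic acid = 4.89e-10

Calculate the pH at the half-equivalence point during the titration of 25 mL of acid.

At half-equivalence [HA] = [A⁻], so Henderson-Hasselbalch gives pH = pKa = -log(4.89e-10) = 9.31.

pH = pKa = 9.31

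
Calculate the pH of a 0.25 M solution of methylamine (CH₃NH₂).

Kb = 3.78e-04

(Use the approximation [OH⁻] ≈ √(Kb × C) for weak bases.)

[OH⁻] = √(Kb × C) = √(3.78e-04 × 0.25) = 9.7211e-03. pOH = 2.01, pH = 14 - pOH

pH = 11.99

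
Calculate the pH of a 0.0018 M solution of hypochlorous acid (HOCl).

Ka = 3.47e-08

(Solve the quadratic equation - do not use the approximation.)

x² + Ka×x - Ka×C = 0. Using quadratic formula: [H⁺] = 7.8858e-06

pH = 5.10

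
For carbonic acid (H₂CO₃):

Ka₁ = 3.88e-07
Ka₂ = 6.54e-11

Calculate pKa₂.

pKa₂ = -log(Ka₂) = -log(6.54e-11) = 10.18.

pK_{a2} = 10.18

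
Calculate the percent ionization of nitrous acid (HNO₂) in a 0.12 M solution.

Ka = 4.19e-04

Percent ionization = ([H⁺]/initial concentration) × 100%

Using Ka equilibrium: x² + Ka×x - Ka×C = 0. Solving: [H⁺] = 6.8844e-03. Percent = (6.8844e-03/0.12) × 100

Percent ionization = 5.74%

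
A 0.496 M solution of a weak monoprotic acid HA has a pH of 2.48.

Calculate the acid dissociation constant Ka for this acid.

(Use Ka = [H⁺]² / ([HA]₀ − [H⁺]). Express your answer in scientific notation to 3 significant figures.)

[H⁺] = 10^(−pH) = 10^(−2.48) = 3.311e-03 M. For HA ⇌ H⁺ + A⁻, Ka = [H⁺][A⁻]/[HA] = [H⁺]² / ([HA]₀ − [H⁺]) = (3.311e-03)² / (0.496 − 3.311e-03) = 2.23e-05.

K_a = 2.23e-05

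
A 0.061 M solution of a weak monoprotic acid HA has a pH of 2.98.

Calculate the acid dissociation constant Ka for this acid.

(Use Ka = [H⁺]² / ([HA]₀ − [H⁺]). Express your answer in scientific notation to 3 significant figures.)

[H⁺] = 10^(−pH) = 10^(−2.98) = 1.047e-03 M. For HA ⇌ H⁺ + A⁻, Ka = [H⁺][A⁻]/[HA] = [H⁺]² / ([HA]₀ − [H⁺]) = (1.047e-03)² / (0.061 − 1.047e-03) = 1.83e-05.

K_a = 1.83e-05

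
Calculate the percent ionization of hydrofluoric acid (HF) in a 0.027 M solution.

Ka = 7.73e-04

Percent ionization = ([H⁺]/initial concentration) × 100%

Using Ka equilibrium: x² + Ka×x - Ka×C = 0. Solving: [H⁺] = 4.1983e-03. Percent = (4.1983e-03/0.027) × 100

Percent ionization = 15.5%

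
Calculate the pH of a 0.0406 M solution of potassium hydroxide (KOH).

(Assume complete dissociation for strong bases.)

[OH⁻] = 0.0406 M for strong base. pOH = -log[OH⁻] = 1.39, pH = 14 - pOH

pH = 12.61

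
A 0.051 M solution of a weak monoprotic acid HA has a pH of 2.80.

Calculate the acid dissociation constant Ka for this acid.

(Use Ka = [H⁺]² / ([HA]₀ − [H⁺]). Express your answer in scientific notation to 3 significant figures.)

[H⁺] = 10^(−pH) = 10^(−2.80) = 1.585e-03 M. For HA ⇌ H⁺ + A⁻, Ka = [H⁺][A⁻]/[HA] = [H⁺]² / ([HA]₀ − [H⁺]) = (1.585e-03)² / (0.051 − 1.585e-03) = 5.08e-05.

K_a = 5.08e-05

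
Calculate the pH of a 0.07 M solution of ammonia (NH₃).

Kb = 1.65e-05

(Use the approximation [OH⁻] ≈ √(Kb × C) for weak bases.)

[OH⁻] = √(Kb × C) = √(1.65e-05 × 0.07) = 1.0747e-03. pOH = 2.97, pH = 14 - pOH

pH = 11.03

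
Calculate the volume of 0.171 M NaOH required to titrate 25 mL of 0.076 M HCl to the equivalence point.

At equivalence: moles acid = moles base. moles HCl = 0.076 × 25/1000 = 0.0019 mol. V_base = moles / 0.171 × 1000 = 11.1 mL.

V_{base} = 11.1 mL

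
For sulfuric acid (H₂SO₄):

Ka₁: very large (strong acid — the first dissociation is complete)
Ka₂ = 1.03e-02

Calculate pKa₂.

pKa₂ = -log(Ka₂) = -log(1.03e-02) = 1.99.

pK_{a2} = 1.99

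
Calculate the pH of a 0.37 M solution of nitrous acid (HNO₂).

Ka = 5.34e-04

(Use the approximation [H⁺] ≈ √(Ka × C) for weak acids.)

[H⁺] = √(Ka × C) = √(5.34e-04 × 0.37) = 1.4056e-02. pH = -log(1.4056e-02)

pH = 1.85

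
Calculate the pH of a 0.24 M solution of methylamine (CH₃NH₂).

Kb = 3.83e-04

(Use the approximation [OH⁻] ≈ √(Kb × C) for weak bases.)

[OH⁻] = √(Kb × C) = √(3.83e-04 × 0.24) = 9.5875e-03. pOH = 2.02, pH = 14 - pOH

pH = 11.98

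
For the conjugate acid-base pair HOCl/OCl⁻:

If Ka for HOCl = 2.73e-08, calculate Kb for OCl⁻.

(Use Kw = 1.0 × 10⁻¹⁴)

For a conjugate pair Ka × Kb = Kw, so Kb = Kw/Ka = 1.0 × 10⁻¹⁴ / 2.73e-08 = 3.66e-07.

K_b = 3.66e-07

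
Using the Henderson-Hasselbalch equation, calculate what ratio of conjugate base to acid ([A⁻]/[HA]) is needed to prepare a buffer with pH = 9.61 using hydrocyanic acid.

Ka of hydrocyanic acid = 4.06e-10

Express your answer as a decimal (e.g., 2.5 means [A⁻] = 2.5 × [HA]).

pKa = -log(4.06e-10) = 9.3915. pH = pKa + log([A⁻]/[HA]), so log([A⁻]/[HA]) = pH − pKa = 9.61 − 9.3915 = 0.2185. [A⁻]/[HA] = 10^(0.2185) = 1.65

[A⁻]/[HA] = 1.65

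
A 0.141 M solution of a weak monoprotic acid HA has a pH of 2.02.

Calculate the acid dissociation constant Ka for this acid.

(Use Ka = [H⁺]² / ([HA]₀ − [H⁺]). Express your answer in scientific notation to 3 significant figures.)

[H⁺] = 10^(−pH) = 10^(−2.02) = 9.550e-03 M. For HA ⇌ H⁺ + A⁻, Ka = [H⁺][A⁻]/[HA] = [H⁺]² / ([HA]₀ − [H⁺]) = (9.550e-03)² / (0.141 − 9.550e-03) = 6.94e-04.

K_a = 6.94e-04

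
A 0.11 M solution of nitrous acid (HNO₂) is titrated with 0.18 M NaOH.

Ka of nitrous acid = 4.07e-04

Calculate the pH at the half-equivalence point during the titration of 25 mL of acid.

At half-equivalence [HA] = [A⁻], so Henderson-Hasselbalch gives pH = pKa = -log(4.07e-04) = 3.39.

pH = pKa = 3.39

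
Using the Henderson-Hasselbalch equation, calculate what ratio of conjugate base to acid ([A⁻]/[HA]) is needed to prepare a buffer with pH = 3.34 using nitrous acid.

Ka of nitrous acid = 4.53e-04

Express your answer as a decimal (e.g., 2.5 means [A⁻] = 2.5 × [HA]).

pKa = -log(4.53e-04) = 3.3439. pH = pKa + log([A⁻]/[HA]), so log([A⁻]/[HA]) = pH − pKa = 3.34 − 3.3439 = -0.0039. [A⁻]/[HA] = 10^(-0.0039) = 0.991

[A⁻]/[HA] = 0.991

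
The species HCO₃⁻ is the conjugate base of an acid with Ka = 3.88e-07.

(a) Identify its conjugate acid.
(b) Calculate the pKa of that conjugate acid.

(a) The conjugate acid is formed by adding one H⁺ to HCO₃⁻, giving H₂CO₃. (b) pKa = -log(Ka) = -log(3.88e-07) = 6.41.

Conjugate acid: H₂CO₃; pK_a = 6.41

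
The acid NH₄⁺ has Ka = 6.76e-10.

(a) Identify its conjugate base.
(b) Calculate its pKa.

(a) The conjugate base is formed by removing one H⁺ from NH₄⁺, giving NH₃. (b) pKa = -log(Ka) = -log(6.76e-10) = 9.17.

Conjugate base: NH₃; pK_a = 9.17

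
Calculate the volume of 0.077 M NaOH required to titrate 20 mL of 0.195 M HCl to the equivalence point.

At equivalence: moles acid = moles base. moles HCl = 0.195 × 20/1000 = 0.0039 mol. V_base = moles / 0.077 × 1000 = 50.6 mL.

V_{base} = 50.6 mL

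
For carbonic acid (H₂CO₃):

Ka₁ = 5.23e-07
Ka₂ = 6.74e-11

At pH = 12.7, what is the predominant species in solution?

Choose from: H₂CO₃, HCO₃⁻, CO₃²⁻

pKa₁ = 6.28, pKa₂ = 10.17. For a polyprotic acid the predominant species crosses at each pKa: below pKa_n the protonated form dominates, above it the deprotonated form does. At pH = 12.7, the predominant species is CO₃²⁻.

CO₃²⁻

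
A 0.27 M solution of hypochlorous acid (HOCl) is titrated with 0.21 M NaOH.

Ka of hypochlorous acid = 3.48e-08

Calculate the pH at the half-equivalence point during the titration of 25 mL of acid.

At half-equivalence [HA] = [A⁻], so Henderson-Hasselbalch gives pH = pKa = -log(3.48e-08) = 7.46.

pH = pKa = 7.46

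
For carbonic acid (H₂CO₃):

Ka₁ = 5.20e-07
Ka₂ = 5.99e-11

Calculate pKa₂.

pKa₂ = -log(Ka₂) = -log(5.99e-11) = 10.22.

pK_{a2} = 10.22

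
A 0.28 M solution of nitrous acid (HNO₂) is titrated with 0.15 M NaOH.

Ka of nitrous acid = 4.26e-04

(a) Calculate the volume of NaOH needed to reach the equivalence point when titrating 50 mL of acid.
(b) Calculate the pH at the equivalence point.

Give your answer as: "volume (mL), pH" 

moles acid = 0.28 × 50/1000 = 0.014 mol; V_base = moles/0.15 × 1000 = 93.3 mL. At equivalence only the conjugate base is present: [A⁻] = 0.014/0.143 = 9.7674e-02 M. Kb = Kw/Ka = 2.35e-11; [OH⁻] = √(Kb × [A⁻]) = 1.5142e-06; pOH = 5.82; pH = 14 - pOH = 8.18.

V = 93.3 mL, pH = 8.18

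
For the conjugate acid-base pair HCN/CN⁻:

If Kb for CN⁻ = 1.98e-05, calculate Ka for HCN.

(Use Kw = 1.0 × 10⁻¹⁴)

For a conjugate pair Ka × Kb = Kw, so Ka = Kw/Kb = 1.0 × 10⁻¹⁴ / 1.98e-05 = 5.05e-10.

K_a = 5.05e-10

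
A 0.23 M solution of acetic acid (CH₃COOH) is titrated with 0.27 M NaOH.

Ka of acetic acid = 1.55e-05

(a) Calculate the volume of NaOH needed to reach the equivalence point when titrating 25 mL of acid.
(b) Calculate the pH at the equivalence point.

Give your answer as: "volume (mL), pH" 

moles acid = 0.23 × 25/1000 = 0.00575 mol; V_base = moles/0.27 × 1000 = 21.3 mL. At equivalence only the conjugate base is present: [A⁻] = 0.00575/0.046 = 1.2420e-01 M. Kb = Kw/Ka = 6.45e-10; [OH⁻] = √(Kb × [A⁻]) = 8.9515e-06; pOH = 5.05; pH = 14 - pOH = 8.95.

V = 21.3 mL, pH = 8.95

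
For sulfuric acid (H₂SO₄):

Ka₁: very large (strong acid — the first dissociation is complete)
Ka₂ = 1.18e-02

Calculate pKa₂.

pKa₂ = -log(Ka₂) = -log(1.18e-02) = 1.93.

pK_{a2} = 1.93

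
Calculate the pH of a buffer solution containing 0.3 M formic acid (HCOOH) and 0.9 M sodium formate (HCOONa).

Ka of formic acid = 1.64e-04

pKa = -log(1.64e-04) = 3.79. pH = pKa + log([A⁻]/[HA]) = 3.79 + log(0.9/0.3)

pH = 4.26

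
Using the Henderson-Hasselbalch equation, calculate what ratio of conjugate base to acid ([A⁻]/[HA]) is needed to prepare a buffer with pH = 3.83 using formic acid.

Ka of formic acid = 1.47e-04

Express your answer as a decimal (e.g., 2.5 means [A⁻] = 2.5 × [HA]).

pKa = -log(1.47e-04) = 3.8327. pH = pKa + log([A⁻]/[HA]), so log([A⁻]/[HA]) = pH − pKa = 3.83 − 3.8327 = -0.0027. [A⁻]/[HA] = 10^(-0.0027) = 0.994

[A⁻]/[HA] = 0.994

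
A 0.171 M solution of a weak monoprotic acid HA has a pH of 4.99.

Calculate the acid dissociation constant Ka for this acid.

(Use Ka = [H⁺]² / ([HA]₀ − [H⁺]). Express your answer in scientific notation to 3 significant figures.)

[H⁺] = 10^(−pH) = 10^(−4.99) = 1.023e-05 M. For HA ⇌ H⁺ + A⁻, Ka = [H⁺][A⁻]/[HA] = [H⁺]² / ([HA]₀ − [H⁺]) = (1.023e-05)² / (0.171 − 1.023e-05) = 6.12e-10.

K_a = 6.12e-10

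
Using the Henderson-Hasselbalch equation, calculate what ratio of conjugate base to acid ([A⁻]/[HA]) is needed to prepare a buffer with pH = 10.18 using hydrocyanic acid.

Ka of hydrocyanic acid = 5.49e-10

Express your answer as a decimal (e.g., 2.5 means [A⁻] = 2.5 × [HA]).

pKa = -log(5.49e-10) = 9.2604. pH = pKa + log([A⁻]/[HA]), so log([A⁻]/[HA]) = pH − pKa = 10.18 − 9.2604 = 0.9196. [A⁻]/[HA] = 10^(0.9196) = 8.31

[A⁻]/[HA] = 8.31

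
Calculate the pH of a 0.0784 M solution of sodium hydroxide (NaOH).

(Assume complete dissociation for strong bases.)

[OH⁻] = 0.0784 M for strong base. pOH = -log[OH⁻] = 1.11, pH = 14 - pOH

pH = 12.89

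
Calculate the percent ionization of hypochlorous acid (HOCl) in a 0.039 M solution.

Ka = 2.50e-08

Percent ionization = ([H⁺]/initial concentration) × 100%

Using Ka equilibrium: x² + Ka×x - Ka×C = 0. Solving: [H⁺] = 3.1212e-05. Percent = (3.1212e-05/0.039) × 100

Percent ionization = 0.08%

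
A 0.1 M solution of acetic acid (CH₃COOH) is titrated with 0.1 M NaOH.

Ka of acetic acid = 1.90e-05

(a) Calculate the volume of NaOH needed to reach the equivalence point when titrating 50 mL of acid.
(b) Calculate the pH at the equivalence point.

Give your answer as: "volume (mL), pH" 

moles acid = 0.1 × 50/1000 = 0.005 mol; V_base = moles/0.1 × 1000 = 50.0 mL. At equivalence only the conjugate base is present: [A⁻] = 0.005/0.100 = 5.0000e-02 M. Kb = Kw/Ka = 5.26e-10; [OH⁻] = √(Kb × [A⁻]) = 5.1299e-06; pOH = 5.29; pH = 14 - pOH = 8.71.

V = 50.0 mL, pH = 8.71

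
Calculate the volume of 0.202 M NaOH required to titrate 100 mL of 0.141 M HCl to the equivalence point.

At equivalence: moles acid = moles base. moles HCl = 0.141 × 100/1000 = 0.0141 mol. V_base = moles / 0.202 × 1000 = 69.8 mL.

V_{base} = 69.8 mL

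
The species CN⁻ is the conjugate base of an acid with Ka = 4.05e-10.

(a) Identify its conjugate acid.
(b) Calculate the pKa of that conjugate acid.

(a) The conjugate acid is formed by adding one H⁺ to CN⁻, giving HCN. (b) pKa = -log(Ka) = -log(4.05e-10) = 9.39.

Conjugate acid: HCN; pK_a = 9.39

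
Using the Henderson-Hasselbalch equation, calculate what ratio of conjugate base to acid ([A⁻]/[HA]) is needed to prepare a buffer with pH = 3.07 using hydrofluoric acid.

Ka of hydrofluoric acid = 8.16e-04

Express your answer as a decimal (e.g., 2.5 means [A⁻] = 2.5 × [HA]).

pKa = -log(8.16e-04) = 3.0883. pH = pKa + log([A⁻]/[HA]), so log([A⁻]/[HA]) = pH − pKa = 3.07 − 3.0883 = -0.0183. [A⁻]/[HA] = 10^(-0.0183) = 0.959

[A⁻]/[HA] = 0.959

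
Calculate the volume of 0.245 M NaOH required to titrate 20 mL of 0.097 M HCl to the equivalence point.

At equivalence: moles acid = moles base. moles HCl = 0.097 × 20/1000 = 0.00194 mol. V_base = moles / 0.245 × 1000 = 7.9 mL.

V_{base} = 7.9 mL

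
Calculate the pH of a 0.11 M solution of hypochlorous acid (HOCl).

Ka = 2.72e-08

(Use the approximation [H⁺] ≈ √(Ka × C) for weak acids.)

[H⁺] = √(Ka × C) = √(2.72e-08 × 0.11) = 5.4699e-05. pH = -log(5.4699e-05)

pH = 4.26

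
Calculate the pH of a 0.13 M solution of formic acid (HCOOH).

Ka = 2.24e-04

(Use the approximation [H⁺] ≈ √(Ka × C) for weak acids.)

[H⁺] = √(Ka × C) = √(2.24e-04 × 0.13) = 5.3963e-03. pH = -log(5.3963e-03)

pH = 2.27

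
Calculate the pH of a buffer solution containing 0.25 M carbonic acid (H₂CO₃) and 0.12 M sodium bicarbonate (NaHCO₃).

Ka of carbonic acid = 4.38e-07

pKa = -log(4.38e-07) = 6.36. pH = pKa + log([A⁻]/[HA]) = 6.36 + log(0.12/0.25)

pH = 6.04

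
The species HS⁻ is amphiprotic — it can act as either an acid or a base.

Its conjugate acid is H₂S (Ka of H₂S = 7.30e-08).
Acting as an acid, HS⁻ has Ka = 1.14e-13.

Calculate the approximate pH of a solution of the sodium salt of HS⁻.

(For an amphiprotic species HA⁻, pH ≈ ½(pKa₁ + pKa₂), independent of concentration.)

pKa₁ = -log(7.30e-08) = 7.14; pKa₂ = -log(1.14e-13) = 12.94. For an amphiprotic species, pH ≈ ½(pKa₁ + pKa₂) = ½(7.14 + 12.94) = 10.04.

pH = 10.04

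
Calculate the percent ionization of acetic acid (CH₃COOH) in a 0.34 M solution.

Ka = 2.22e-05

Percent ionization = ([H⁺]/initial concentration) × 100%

Using Ka equilibrium: x² + Ka×x - Ka×C = 0. Solving: [H⁺] = 2.7363e-03. Percent = (2.7363e-03/0.34) × 100

Percent ionization = 0.805%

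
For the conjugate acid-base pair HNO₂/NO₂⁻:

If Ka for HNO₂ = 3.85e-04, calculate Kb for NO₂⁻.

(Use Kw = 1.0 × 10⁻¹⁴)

For a conjugate pair Ka × Kb = Kw, so Kb = Kw/Ka = 1.0 × 10⁻¹⁴ / 3.85e-04 = 2.60e-11.

K_b = 2.60e-11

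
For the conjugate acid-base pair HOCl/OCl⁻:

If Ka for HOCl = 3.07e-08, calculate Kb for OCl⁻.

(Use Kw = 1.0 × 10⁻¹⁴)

For a conjugate pair Ka × Kb = Kw, so Kb = Kw/Ka = 1.0 × 10⁻¹⁴ / 3.07e-08 = 3.26e-07.

K_b = 3.26e-07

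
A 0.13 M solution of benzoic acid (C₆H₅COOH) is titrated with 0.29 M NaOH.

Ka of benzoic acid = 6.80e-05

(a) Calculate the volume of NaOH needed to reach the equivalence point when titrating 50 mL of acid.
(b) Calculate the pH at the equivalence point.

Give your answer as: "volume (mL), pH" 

moles acid = 0.13 × 50/1000 = 0.0065 mol; V_base = moles/0.29 × 1000 = 22.4 mL. At equivalence only the conjugate base is present: [A⁻] = 0.0065/0.072 = 8.9762e-02 M. Kb = Kw/Ka = 1.47e-10; [OH⁻] = √(Kb × [A⁻]) = 3.6332e-06; pOH = 5.44; pH = 14 - pOH = 8.56.

V = 22.4 mL, pH = 8.56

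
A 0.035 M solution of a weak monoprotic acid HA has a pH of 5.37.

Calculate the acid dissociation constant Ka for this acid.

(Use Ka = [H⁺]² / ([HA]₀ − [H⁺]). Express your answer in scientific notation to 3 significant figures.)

[H⁺] = 10^(−pH) = 10^(−5.37) = 4.266e-06 M. For HA ⇌ H⁺ + A⁻, Ka = [H⁺][A⁻]/[HA] = [H⁺]² / ([HA]₀ − [H⁺]) = (4.266e-06)² / (0.035 − 4.266e-06) = 5.20e-10.

K_a = 5.20e-10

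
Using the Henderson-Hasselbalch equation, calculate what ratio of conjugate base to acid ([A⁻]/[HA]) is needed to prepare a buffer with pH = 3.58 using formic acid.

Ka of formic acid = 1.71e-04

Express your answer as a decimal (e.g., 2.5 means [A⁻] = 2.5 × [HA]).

pKa = -log(1.71e-04) = 3.7670. pH = pKa + log([A⁻]/[HA]), so log([A⁻]/[HA]) = pH − pKa = 3.58 − 3.7670 = -0.1870. [A⁻]/[HA] = 10^(-0.1870) = 0.650

[A⁻]/[HA] = 0.650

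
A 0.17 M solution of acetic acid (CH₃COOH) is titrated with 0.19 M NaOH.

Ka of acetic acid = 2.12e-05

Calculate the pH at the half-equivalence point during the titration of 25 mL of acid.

At half-equivalence [HA] = [A⁻], so Henderson-Hasselbalch gives pH = pKa = -log(2.12e-05) = 4.67.

pH = pKa = 4.67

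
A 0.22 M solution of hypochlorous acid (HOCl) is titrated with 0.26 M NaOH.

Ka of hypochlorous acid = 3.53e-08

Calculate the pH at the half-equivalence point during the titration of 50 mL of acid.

At half-equivalence [HA] = [A⁻], so Henderson-Hasselbalch gives pH = pKa = -log(3.53e-08) = 7.45.

pH = pKa = 7.45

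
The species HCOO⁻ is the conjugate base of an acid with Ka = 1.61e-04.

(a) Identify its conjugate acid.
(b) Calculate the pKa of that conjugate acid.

(a) The conjugate acid is formed by adding one H⁺ to HCOO⁻, giving HCOOH. (b) pKa = -log(Ka) = -log(1.61e-04) = 3.79.

Conjugate acid: HCOOH; pK_a = 3.79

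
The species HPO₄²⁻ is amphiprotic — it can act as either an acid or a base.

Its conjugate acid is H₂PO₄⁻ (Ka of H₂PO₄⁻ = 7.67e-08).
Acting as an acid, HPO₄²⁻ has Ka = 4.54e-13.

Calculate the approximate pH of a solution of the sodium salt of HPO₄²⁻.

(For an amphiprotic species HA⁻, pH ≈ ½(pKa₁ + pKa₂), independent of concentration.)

pKa₁ = -log(7.67e-08) = 7.12; pKa₂ = -log(4.54e-13) = 12.34. For an amphiprotic species, pH ≈ ½(pKa₁ + pKa₂) = ½(7.12 + 12.34) = 9.73.

pH = 9.73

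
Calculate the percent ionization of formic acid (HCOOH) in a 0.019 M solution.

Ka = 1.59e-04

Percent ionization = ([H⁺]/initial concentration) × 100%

Using Ka equilibrium: x² + Ka×x - Ka×C = 0. Solving: [H⁺] = 1.6604e-03. Percent = (1.6604e-03/0.019) × 100

Percent ionization = 8.74%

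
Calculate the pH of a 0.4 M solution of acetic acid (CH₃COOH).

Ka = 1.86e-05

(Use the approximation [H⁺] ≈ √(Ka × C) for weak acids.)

[H⁺] = √(Ka × C) = √(1.86e-05 × 0.4) = 2.7276e-03. pH = -log(2.7276e-03)

pH = 2.56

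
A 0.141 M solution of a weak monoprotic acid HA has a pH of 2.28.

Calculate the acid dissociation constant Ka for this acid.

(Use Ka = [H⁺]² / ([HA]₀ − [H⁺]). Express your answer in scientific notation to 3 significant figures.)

[H⁺] = 10^(−pH) = 10^(−2.28) = 5.248e-03 M. For HA ⇌ H⁺ + A⁻, Ka = [H⁺][A⁻]/[HA] = [H⁺]² / ([HA]₀ − [H⁺]) = (5.248e-03)² / (0.141 − 5.248e-03) = 2.03e-04.

K_a = 2.03e-04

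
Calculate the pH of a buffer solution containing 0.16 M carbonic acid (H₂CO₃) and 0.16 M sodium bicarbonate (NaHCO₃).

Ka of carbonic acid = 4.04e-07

pKa = -log(4.04e-07) = 6.39. pH = pKa + log([A⁻]/[HA]) = 6.39 + log(0.16/0.16)

pH = 6.39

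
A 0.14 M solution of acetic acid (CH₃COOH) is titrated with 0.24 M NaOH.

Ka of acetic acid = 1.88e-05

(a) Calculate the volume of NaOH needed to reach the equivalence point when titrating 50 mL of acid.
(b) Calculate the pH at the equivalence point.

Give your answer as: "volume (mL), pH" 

moles acid = 0.14 × 50/1000 = 0.007 mol; V_base = moles/0.24 × 1000 = 29.2 mL. At equivalence only the conjugate base is present: [A⁻] = 0.007/0.079 = 8.8421e-02 M. Kb = Kw/Ka = 5.32e-10; [OH⁻] = √(Kb × [A⁻]) = 6.8580e-06; pOH = 5.16; pH = 14 - pOH = 8.84.

V = 29.2 mL, pH = 8.84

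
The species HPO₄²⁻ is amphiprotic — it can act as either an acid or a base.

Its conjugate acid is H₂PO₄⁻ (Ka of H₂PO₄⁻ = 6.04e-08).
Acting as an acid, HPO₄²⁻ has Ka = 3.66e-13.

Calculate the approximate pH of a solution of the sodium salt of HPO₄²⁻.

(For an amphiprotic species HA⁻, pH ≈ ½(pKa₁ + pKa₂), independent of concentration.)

pKa₁ = -log(6.04e-08) = 7.22; pKa₂ = -log(3.66e-13) = 12.44. For an amphiprotic species, pH ≈ ½(pKa₁ + pKa₂) = ½(7.22 + 12.44) = 9.83.

pH = 9.83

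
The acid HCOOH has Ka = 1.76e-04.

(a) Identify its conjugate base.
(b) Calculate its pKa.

(a) The conjugate base is formed by removing one H⁺ from HCOOH, giving HCOO⁻. (b) pKa = -log(Ka) = -log(1.76e-04) = 3.75.

Conjugate base: HCOO⁻; pK_a = 3.75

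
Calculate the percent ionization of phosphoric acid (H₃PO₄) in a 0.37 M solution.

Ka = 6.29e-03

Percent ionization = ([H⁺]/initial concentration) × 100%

Using Ka equilibrium: x² + Ka×x - Ka×C = 0. Solving: [H⁺] = 4.5200e-02. Percent = (4.5200e-02/0.37) × 100

Percent ionization = 12.2%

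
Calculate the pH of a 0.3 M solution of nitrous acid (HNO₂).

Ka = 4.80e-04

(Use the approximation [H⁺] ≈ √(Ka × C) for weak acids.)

[H⁺] = √(Ka × C) = √(4.80e-04 × 0.3) = 1.2000e-02. pH = -log(1.2000e-02)

pH = 1.92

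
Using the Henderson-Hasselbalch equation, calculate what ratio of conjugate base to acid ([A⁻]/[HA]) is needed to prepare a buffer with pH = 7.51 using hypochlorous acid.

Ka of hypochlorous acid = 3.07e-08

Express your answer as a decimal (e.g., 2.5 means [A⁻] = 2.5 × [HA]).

pKa = -log(3.07e-08) = 7.5129. pH = pKa + log([A⁻]/[HA]), so log([A⁻]/[HA]) = pH − pKa = 7.51 − 7.5129 = -0.0029. [A⁻]/[HA] = 10^(-0.0029) = 0.993

[A⁻]/[HA] = 0.993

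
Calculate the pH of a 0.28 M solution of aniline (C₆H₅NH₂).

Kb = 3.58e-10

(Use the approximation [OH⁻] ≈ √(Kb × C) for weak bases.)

[OH⁻] = √(Kb × C) = √(3.58e-10 × 0.28) = 1.0012e-05. pOH = 5.00, pH = 14 - pOH

pH = 9.00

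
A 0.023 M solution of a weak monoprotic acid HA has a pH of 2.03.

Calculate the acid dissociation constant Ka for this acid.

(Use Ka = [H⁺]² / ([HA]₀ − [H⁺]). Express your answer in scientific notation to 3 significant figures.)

[H⁺] = 10^(−pH) = 10^(−2.03) = 9.333e-03 M. For HA ⇌ H⁺ + A⁻, Ka = [H⁺][A⁻]/[HA] = [H⁺]² / ([HA]₀ − [H⁺]) = (9.333e-03)² / (0.023 − 9.333e-03) = 6.37e-03.

K_a = 6.37e-03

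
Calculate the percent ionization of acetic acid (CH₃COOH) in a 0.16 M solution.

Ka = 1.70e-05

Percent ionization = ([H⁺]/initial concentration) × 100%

Using Ka equilibrium: x² + Ka×x - Ka×C = 0. Solving: [H⁺] = 1.6408e-03. Percent = (1.6408e-03/0.16) × 100

Percent ionization = 1.03%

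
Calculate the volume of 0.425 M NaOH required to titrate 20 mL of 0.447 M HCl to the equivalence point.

At equivalence: moles acid = moles base. moles HCl = 0.447 × 20/1000 = 0.00894 mol. V_base = moles / 0.425 × 1000 = 21.0 mL.

V_{base} = 21.0 mL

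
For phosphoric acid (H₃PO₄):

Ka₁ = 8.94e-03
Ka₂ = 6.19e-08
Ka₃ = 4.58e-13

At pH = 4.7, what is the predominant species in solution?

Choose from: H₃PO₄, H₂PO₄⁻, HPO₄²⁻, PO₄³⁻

pKa₁ = 2.05, pKa₂ = 7.21, pKa₃ = 12.34. For a polyprotic acid the predominant species crosses at each pKa: below pKa_n the protonated form dominates, above it the deprotonated form does. At pH = 4.7, the predominant species is H₂PO₄⁻.

H₂PO₄⁻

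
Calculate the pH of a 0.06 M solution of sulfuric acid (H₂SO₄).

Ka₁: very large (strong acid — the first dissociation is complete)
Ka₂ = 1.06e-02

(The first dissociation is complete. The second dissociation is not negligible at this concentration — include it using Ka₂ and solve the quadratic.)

First dissociation is complete: [H⁺]₀ = [HSO₄⁻]₀ = C = 0.06 M. Second dissociation HSO₄⁻ ⇌ H⁺ + SO₄²⁻: let x = [SO₄²⁻]. Ka₂ = (C + x)·x / (C − x) = 1.06e-02 → x² + (C + Ka₂)·x − Ka₂·C = 0 → x² + 0.07060·x − 6.360e-04 = 0. x = (−0.07060 + √(0.07060² + 4 × 6.360e-04)) / 2 = 8.0831e-03 M. [H⁺] = C + x = 0.06 + 8.0831e-03 = 6.8083e-02 M. pH = -log(6.8083e-02) = 1.17.

pH = 1.17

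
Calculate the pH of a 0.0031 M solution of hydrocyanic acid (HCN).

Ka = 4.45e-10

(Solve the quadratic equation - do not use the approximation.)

x² + Ka×x - Ka×C = 0. Using quadratic formula: [H⁺] = 1.1743e-06

pH = 5.93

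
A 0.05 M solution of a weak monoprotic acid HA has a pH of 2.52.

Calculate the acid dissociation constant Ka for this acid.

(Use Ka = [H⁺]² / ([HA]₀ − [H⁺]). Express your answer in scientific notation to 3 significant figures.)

[H⁺] = 10^(−pH) = 10^(−2.52) = 3.020e-03 M. For HA ⇌ H⁺ + A⁻, Ka = [H⁺][A⁻]/[HA] = [H⁺]² / ([HA]₀ − [H⁺]) = (3.020e-03)² / (0.05 − 3.020e-03) = 1.94e-04.

K_a = 1.94e-04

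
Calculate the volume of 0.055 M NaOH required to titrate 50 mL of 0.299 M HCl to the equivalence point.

At equivalence: moles acid = moles base. moles HCl = 0.299 × 50/1000 = 0.01495 mol. V_base = moles / 0.055 × 1000 = 271.8 mL.

V_{base} = 271.8 mL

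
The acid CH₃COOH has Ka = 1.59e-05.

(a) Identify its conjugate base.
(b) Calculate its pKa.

(a) The conjugate base is formed by removing one H⁺ from CH₃COOH, giving CH₃COO⁻. (b) pKa = -log(Ka) = -log(1.59e-05) = 4.80.

Conjugate base: CH₃COO⁻; pK_a = 4.80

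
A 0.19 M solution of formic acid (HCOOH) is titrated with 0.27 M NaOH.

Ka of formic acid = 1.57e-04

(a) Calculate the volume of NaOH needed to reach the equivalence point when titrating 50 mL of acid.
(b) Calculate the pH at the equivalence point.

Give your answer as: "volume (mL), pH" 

moles acid = 0.19 × 50/1000 = 0.0095 mol; V_base = moles/0.27 × 1000 = 35.2 mL. At equivalence only the conjugate base is present: [A⁻] = 0.0095/0.085 = 1.1152e-01 M. Kb = Kw/Ka = 6.37e-11; [OH⁻] = √(Kb × [A⁻]) = 2.6652e-06; pOH = 5.57; pH = 14 - pOH = 8.43.

V = 35.2 mL, pH = 8.43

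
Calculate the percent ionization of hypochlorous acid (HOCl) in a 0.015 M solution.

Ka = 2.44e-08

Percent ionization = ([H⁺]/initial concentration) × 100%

Using Ka equilibrium: x² + Ka×x - Ka×C = 0. Solving: [H⁺] = 1.9119e-05. Percent = (1.9119e-05/0.015) × 100

Percent ionization = 0.127%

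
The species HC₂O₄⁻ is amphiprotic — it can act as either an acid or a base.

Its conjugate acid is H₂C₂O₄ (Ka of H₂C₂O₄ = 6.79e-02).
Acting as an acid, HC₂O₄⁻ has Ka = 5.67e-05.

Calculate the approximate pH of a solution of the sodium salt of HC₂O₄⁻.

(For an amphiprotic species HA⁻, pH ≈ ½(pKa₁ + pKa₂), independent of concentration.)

pKa₁ = -log(6.79e-02) = 1.17; pKa₂ = -log(5.67e-05) = 4.25. For an amphiprotic species, pH ≈ ½(pKa₁ + pKa₂) = ½(1.17 + 4.25) = 2.71.

pH = 2.71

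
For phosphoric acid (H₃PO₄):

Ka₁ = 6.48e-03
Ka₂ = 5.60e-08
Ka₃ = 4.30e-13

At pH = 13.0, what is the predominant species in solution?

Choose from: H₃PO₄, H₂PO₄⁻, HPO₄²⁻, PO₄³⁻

pKa₁ = 2.19, pKa₂ = 7.25, pKa₃ = 12.37. For a polyprotic acid the predominant species crosses at each pKa: below pKa_n the protonated form dominates, above it the deprotonated form does. At pH = 13.0, the predominant species is PO₄³⁻.

PO₄³⁻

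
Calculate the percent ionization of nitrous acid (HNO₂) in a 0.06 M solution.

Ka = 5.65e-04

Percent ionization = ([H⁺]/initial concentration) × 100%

Using Ka equilibrium: x² + Ka×x - Ka×C = 0. Solving: [H⁺] = 5.5467e-03. Percent = (5.5467e-03/0.06) × 100

Percent ionization = 9.24%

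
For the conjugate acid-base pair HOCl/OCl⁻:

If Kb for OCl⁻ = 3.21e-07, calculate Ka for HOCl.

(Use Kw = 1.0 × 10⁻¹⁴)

For a conjugate pair Ka × Kb = Kw, so Ka = Kw/Kb = 1.0 × 10⁻¹⁴ / 3.21e-07 = 3.12e-08.

K_a = 3.12e-08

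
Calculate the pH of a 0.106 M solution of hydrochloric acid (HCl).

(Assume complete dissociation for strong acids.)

[H⁺] = 0.106 M for strong acid. pH = -log[H⁺] = -log(0.106)

pH = 0.97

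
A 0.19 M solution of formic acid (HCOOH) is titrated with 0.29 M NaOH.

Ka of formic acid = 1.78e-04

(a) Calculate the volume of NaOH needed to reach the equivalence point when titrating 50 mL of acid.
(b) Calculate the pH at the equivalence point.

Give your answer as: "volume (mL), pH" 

moles acid = 0.19 × 50/1000 = 0.0095 mol; V_base = moles/0.29 × 1000 = 32.8 mL. At equivalence only the conjugate base is present: [A⁻] = 0.0095/0.083 = 1.1479e-01 M. Kb = Kw/Ka = 5.62e-11; [OH⁻] = √(Kb × [A⁻]) = 2.5395e-06; pOH = 5.60; pH = 14 - pOH = 8.40.

V = 32.8 mL, pH = 8.40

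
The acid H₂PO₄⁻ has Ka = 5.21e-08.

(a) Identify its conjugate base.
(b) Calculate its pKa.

(a) The conjugate base is formed by removing one H⁺ from H₂PO₄⁻, giving HPO₄²⁻. (b) pKa = -log(Ka) = -log(5.21e-08) = 7.28.

Conjugate base: HPO₄²⁻; pK_a = 7.28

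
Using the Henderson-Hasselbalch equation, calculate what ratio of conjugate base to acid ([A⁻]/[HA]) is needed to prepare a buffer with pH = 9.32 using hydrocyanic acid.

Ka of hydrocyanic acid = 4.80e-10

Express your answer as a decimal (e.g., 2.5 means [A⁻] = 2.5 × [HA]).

pKa = -log(4.80e-10) = 9.3188. pH = pKa + log([A⁻]/[HA]), so log([A⁻]/[HA]) = pH − pKa = 9.32 − 9.3188 = 0.0012. [A⁻]/[HA] = 10^(0.0012) = 1.00

[A⁻]/[HA] = 1.00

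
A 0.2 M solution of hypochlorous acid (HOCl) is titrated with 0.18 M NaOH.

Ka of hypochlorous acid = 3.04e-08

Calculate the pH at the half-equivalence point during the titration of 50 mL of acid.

At half-equivalence [HA] = [A⁻], so Henderson-Hasselbalch gives pH = pKa = -log(3.04e-08) = 7.52.

pH = pKa = 7.52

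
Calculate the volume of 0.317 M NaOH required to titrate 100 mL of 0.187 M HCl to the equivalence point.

At equivalence: moles acid = moles base. moles HCl = 0.187 × 100/1000 = 0.0187 mol. V_base = moles / 0.317 × 1000 = 59.0 mL.

V_{base} = 59.0 mL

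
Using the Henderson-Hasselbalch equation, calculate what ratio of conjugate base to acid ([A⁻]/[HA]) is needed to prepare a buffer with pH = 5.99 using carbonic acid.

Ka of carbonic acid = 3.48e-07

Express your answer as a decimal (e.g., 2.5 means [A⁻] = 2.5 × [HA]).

pKa = -log(3.48e-07) = 6.4584. pH = pKa + log([A⁻]/[HA]), so log([A⁻]/[HA]) = pH − pKa = 5.99 − 6.4584 = -0.4684. [A⁻]/[HA] = 10^(-0.4684) = 0.340

[A⁻]/[HA] = 0.340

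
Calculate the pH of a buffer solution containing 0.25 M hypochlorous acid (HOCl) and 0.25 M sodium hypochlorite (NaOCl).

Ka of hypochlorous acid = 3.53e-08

pKa = -log(3.53e-08) = 7.45. pH = pKa + log([A⁻]/[HA]) = 7.45 + log(0.25/0.25)

pH = 7.45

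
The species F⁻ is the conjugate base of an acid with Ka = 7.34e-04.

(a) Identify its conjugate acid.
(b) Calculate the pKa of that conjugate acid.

(a) The conjugate acid is formed by adding one H⁺ to F⁻, giving HF. (b) pKa = -log(Ka) = -log(7.34e-04) = 3.13.

Conjugate acid: HF; pK_a = 3.13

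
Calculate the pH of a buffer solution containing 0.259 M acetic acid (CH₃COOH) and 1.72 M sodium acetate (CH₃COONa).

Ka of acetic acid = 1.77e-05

pKa = -log(1.77e-05) = 4.75. pH = pKa + log([A⁻]/[HA]) = 4.75 + log(1.72/0.259)

pH = 5.57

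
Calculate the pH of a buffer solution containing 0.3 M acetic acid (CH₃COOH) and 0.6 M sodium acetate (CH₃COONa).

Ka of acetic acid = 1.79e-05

pKa = -log(1.79e-05) = 4.75. pH = pKa + log([A⁻]/[HA]) = 4.75 + log(0.6/0.3)

pH = 5.05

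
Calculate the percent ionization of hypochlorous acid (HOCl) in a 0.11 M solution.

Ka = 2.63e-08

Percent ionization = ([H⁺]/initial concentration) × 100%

Using Ka equilibrium: x² + Ka×x - Ka×C = 0. Solving: [H⁺] = 5.3773e-05. Percent = (5.3773e-05/0.11) × 100

Percent ionization = 0.0489%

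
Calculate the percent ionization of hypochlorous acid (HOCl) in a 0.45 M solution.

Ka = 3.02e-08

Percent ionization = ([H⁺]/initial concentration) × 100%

Using Ka equilibrium: x² + Ka×x - Ka×C = 0. Solving: [H⁺] = 1.1656e-04. Percent = (1.1656e-04/0.45) × 100

Percent ionization = 0.0259%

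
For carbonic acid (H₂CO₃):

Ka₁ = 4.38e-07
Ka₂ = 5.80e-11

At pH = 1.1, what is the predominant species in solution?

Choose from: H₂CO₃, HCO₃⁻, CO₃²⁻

pKa₁ = 6.36, pKa₂ = 10.24. For a polyprotic acid the predominant species crosses at each pKa: below pKa_n the protonated form dominates, above it the deprotonated form does. At pH = 1.1, the predominant species is H₂CO₃.

H₂CO₃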